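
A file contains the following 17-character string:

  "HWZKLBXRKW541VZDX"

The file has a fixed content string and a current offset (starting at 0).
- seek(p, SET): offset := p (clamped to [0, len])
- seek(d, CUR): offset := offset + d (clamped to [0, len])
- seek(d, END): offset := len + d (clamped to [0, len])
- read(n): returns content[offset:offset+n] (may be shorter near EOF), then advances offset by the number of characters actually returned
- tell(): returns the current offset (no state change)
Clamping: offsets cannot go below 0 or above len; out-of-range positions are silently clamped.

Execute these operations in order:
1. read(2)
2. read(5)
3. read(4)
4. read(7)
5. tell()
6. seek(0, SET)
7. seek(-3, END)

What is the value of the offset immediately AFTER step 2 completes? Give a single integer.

After 1 (read(2)): returned 'HW', offset=2
After 2 (read(5)): returned 'ZKLBX', offset=7

Answer: 7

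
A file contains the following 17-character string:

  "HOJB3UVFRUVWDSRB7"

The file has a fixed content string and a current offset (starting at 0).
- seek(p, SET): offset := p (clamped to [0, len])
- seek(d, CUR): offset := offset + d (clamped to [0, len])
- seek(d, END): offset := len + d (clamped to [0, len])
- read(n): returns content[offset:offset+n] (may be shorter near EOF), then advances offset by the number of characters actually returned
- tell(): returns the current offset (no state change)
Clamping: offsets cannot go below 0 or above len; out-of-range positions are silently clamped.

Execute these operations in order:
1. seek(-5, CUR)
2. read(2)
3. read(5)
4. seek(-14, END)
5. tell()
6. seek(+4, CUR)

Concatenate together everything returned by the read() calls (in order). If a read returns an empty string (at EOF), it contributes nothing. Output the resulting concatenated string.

After 1 (seek(-5, CUR)): offset=0
After 2 (read(2)): returned 'HO', offset=2
After 3 (read(5)): returned 'JB3UV', offset=7
After 4 (seek(-14, END)): offset=3
After 5 (tell()): offset=3
After 6 (seek(+4, CUR)): offset=7

Answer: HOJB3UV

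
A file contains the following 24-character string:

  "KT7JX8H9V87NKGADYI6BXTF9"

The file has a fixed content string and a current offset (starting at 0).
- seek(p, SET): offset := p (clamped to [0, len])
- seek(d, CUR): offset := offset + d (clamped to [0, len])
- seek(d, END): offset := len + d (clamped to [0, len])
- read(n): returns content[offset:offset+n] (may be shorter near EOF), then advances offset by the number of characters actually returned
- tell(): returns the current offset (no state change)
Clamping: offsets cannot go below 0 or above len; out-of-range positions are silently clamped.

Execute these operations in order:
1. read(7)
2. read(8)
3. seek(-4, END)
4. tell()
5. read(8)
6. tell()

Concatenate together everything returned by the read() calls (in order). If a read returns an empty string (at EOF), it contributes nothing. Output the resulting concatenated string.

After 1 (read(7)): returned 'KT7JX8H', offset=7
After 2 (read(8)): returned '9V87NKGA', offset=15
After 3 (seek(-4, END)): offset=20
After 4 (tell()): offset=20
After 5 (read(8)): returned 'XTF9', offset=24
After 6 (tell()): offset=24

Answer: KT7JX8H9V87NKGAXTF9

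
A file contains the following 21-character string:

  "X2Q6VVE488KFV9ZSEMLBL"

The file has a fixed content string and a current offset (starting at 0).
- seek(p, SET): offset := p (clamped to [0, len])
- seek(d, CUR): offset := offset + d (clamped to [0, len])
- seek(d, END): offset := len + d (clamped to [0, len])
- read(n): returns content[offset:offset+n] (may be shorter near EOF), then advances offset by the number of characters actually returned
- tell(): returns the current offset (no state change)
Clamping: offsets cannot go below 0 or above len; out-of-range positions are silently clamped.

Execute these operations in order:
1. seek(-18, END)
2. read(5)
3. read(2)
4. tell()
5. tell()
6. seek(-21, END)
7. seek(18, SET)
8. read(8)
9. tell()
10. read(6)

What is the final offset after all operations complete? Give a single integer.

After 1 (seek(-18, END)): offset=3
After 2 (read(5)): returned '6VVE4', offset=8
After 3 (read(2)): returned '88', offset=10
After 4 (tell()): offset=10
After 5 (tell()): offset=10
After 6 (seek(-21, END)): offset=0
After 7 (seek(18, SET)): offset=18
After 8 (read(8)): returned 'LBL', offset=21
After 9 (tell()): offset=21
After 10 (read(6)): returned '', offset=21

Answer: 21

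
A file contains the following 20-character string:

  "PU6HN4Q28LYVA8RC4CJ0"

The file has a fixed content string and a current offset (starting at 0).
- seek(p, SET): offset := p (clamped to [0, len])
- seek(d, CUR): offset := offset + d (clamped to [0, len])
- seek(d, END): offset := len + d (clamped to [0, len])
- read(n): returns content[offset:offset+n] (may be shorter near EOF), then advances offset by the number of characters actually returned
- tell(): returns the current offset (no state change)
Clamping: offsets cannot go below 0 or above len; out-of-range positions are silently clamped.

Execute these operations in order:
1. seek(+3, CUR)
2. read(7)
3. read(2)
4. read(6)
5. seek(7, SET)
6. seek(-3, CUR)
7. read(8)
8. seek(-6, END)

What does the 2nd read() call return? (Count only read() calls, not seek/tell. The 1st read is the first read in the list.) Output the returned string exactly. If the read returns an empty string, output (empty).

Answer: YV

Derivation:
After 1 (seek(+3, CUR)): offset=3
After 2 (read(7)): returned 'HN4Q28L', offset=10
After 3 (read(2)): returned 'YV', offset=12
After 4 (read(6)): returned 'A8RC4C', offset=18
After 5 (seek(7, SET)): offset=7
After 6 (seek(-3, CUR)): offset=4
After 7 (read(8)): returned 'N4Q28LYV', offset=12
After 8 (seek(-6, END)): offset=14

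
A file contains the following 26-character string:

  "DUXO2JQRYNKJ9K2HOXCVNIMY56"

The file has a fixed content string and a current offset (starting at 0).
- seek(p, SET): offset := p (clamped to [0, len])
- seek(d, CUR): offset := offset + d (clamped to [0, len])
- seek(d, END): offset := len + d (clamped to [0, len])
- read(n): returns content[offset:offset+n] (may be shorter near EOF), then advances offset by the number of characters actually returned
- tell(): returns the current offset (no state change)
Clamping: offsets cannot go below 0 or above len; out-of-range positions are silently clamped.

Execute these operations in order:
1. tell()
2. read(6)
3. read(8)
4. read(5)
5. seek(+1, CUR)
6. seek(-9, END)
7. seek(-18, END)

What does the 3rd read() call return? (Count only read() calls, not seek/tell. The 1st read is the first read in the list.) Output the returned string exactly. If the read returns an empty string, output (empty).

Answer: 2HOXC

Derivation:
After 1 (tell()): offset=0
After 2 (read(6)): returned 'DUXO2J', offset=6
After 3 (read(8)): returned 'QRYNKJ9K', offset=14
After 4 (read(5)): returned '2HOXC', offset=19
After 5 (seek(+1, CUR)): offset=20
After 6 (seek(-9, END)): offset=17
After 7 (seek(-18, END)): offset=8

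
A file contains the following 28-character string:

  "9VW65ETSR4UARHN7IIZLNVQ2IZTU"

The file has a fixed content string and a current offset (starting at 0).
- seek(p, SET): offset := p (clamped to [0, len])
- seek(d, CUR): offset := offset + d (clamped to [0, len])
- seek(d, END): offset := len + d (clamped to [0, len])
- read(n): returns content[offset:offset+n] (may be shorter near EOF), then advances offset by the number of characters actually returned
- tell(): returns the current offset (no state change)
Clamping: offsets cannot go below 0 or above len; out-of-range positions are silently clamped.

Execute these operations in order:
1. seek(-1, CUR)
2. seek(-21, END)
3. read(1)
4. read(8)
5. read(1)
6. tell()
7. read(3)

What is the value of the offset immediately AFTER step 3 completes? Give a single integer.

After 1 (seek(-1, CUR)): offset=0
After 2 (seek(-21, END)): offset=7
After 3 (read(1)): returned 'S', offset=8

Answer: 8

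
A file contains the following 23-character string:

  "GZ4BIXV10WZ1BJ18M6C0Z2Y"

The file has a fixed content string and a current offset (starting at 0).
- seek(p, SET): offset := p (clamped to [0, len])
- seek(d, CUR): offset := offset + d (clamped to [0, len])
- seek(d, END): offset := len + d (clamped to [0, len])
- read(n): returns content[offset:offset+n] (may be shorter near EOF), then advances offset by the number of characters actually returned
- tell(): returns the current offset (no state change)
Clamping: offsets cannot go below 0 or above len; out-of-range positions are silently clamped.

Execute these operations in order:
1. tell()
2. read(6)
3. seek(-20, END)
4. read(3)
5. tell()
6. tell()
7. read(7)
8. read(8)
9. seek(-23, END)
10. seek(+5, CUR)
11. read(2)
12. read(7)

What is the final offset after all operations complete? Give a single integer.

After 1 (tell()): offset=0
After 2 (read(6)): returned 'GZ4BIX', offset=6
After 3 (seek(-20, END)): offset=3
After 4 (read(3)): returned 'BIX', offset=6
After 5 (tell()): offset=6
After 6 (tell()): offset=6
After 7 (read(7)): returned 'V10WZ1B', offset=13
After 8 (read(8)): returned 'J18M6C0Z', offset=21
After 9 (seek(-23, END)): offset=0
After 10 (seek(+5, CUR)): offset=5
After 11 (read(2)): returned 'XV', offset=7
After 12 (read(7)): returned '10WZ1BJ', offset=14

Answer: 14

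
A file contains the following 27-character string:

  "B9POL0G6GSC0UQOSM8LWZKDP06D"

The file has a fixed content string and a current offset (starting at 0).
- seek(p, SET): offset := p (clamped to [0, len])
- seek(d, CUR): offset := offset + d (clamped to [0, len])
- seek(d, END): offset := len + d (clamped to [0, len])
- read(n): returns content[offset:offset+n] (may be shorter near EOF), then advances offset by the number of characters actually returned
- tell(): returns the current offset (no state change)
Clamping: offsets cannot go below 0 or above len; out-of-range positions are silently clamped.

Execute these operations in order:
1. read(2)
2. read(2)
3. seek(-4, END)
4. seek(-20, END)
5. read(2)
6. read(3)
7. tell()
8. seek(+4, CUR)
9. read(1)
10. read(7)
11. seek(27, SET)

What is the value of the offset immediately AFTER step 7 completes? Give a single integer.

Answer: 12

Derivation:
After 1 (read(2)): returned 'B9', offset=2
After 2 (read(2)): returned 'PO', offset=4
After 3 (seek(-4, END)): offset=23
After 4 (seek(-20, END)): offset=7
After 5 (read(2)): returned '6G', offset=9
After 6 (read(3)): returned 'SC0', offset=12
After 7 (tell()): offset=12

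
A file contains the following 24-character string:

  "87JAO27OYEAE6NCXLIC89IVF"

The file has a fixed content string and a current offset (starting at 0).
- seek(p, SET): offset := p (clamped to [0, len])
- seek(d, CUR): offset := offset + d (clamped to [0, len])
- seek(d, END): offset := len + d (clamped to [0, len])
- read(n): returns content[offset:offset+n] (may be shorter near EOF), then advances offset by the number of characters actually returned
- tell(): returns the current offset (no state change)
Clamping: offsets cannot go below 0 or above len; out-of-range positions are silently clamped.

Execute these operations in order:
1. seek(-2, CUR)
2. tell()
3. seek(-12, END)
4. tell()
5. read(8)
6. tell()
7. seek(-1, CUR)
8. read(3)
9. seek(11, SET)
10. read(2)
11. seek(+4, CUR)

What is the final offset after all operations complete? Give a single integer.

Answer: 17

Derivation:
After 1 (seek(-2, CUR)): offset=0
After 2 (tell()): offset=0
After 3 (seek(-12, END)): offset=12
After 4 (tell()): offset=12
After 5 (read(8)): returned '6NCXLIC8', offset=20
After 6 (tell()): offset=20
After 7 (seek(-1, CUR)): offset=19
After 8 (read(3)): returned '89I', offset=22
After 9 (seek(11, SET)): offset=11
After 10 (read(2)): returned 'E6', offset=13
After 11 (seek(+4, CUR)): offset=17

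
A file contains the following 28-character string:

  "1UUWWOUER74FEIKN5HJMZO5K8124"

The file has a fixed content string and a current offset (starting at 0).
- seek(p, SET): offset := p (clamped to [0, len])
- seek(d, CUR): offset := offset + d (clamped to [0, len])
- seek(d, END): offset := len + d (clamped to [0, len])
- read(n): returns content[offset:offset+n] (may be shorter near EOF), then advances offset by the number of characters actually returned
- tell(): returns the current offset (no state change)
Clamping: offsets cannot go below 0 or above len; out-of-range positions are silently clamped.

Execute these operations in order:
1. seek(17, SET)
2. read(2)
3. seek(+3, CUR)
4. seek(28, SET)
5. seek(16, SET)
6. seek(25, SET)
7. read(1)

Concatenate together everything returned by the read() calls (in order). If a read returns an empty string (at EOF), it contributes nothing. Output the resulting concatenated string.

After 1 (seek(17, SET)): offset=17
After 2 (read(2)): returned 'HJ', offset=19
After 3 (seek(+3, CUR)): offset=22
After 4 (seek(28, SET)): offset=28
After 5 (seek(16, SET)): offset=16
After 6 (seek(25, SET)): offset=25
After 7 (read(1)): returned '1', offset=26

Answer: HJ1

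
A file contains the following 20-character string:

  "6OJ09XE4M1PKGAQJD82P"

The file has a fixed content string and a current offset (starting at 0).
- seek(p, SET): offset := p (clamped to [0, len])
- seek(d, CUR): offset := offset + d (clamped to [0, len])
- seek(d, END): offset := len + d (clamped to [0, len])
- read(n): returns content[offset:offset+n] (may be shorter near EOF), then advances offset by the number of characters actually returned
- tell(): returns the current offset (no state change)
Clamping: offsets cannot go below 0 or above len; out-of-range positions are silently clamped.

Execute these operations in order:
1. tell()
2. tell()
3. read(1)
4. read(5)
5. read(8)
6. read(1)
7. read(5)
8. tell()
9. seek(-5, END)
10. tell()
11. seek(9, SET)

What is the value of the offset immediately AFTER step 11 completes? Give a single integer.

Answer: 9

Derivation:
After 1 (tell()): offset=0
After 2 (tell()): offset=0
After 3 (read(1)): returned '6', offset=1
After 4 (read(5)): returned 'OJ09X', offset=6
After 5 (read(8)): returned 'E4M1PKGA', offset=14
After 6 (read(1)): returned 'Q', offset=15
After 7 (read(5)): returned 'JD82P', offset=20
After 8 (tell()): offset=20
After 9 (seek(-5, END)): offset=15
After 10 (tell()): offset=15
After 11 (seek(9, SET)): offset=9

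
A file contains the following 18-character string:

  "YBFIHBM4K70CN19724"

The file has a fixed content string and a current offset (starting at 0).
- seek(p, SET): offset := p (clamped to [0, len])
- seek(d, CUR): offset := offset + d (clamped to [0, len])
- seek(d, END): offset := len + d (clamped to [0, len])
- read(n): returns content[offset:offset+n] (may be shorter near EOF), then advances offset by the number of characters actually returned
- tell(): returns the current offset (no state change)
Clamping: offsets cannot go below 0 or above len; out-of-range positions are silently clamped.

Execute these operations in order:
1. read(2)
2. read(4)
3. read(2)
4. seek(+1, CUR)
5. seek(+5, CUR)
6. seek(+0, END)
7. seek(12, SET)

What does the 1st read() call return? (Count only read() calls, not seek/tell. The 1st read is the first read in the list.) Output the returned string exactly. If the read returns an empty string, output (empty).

Answer: YB

Derivation:
After 1 (read(2)): returned 'YB', offset=2
After 2 (read(4)): returned 'FIHB', offset=6
After 3 (read(2)): returned 'M4', offset=8
After 4 (seek(+1, CUR)): offset=9
After 5 (seek(+5, CUR)): offset=14
After 6 (seek(+0, END)): offset=18
After 7 (seek(12, SET)): offset=12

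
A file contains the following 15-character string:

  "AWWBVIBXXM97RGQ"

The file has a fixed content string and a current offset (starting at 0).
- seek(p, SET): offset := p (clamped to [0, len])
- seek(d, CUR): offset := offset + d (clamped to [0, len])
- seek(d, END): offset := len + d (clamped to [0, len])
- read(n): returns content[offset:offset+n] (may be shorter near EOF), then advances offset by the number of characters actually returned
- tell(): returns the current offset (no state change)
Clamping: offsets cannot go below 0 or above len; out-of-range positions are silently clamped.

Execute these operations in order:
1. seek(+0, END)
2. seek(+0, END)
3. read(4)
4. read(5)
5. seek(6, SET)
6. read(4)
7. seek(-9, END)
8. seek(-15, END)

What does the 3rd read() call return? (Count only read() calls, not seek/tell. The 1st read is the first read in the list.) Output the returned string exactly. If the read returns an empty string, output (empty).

Answer: BXXM

Derivation:
After 1 (seek(+0, END)): offset=15
After 2 (seek(+0, END)): offset=15
After 3 (read(4)): returned '', offset=15
After 4 (read(5)): returned '', offset=15
After 5 (seek(6, SET)): offset=6
After 6 (read(4)): returned 'BXXM', offset=10
After 7 (seek(-9, END)): offset=6
After 8 (seek(-15, END)): offset=0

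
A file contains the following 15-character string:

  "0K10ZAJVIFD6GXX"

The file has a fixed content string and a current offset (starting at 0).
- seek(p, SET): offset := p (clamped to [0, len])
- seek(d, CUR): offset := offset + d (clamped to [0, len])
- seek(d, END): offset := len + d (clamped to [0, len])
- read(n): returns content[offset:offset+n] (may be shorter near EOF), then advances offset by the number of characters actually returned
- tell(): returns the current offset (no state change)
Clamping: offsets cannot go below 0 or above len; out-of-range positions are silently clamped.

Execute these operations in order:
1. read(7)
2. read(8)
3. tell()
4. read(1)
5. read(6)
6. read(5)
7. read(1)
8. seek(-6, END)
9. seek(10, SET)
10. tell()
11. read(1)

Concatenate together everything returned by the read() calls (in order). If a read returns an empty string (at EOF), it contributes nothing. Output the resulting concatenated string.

After 1 (read(7)): returned '0K10ZAJ', offset=7
After 2 (read(8)): returned 'VIFD6GXX', offset=15
After 3 (tell()): offset=15
After 4 (read(1)): returned '', offset=15
After 5 (read(6)): returned '', offset=15
After 6 (read(5)): returned '', offset=15
After 7 (read(1)): returned '', offset=15
After 8 (seek(-6, END)): offset=9
After 9 (seek(10, SET)): offset=10
After 10 (tell()): offset=10
After 11 (read(1)): returned 'D', offset=11

Answer: 0K10ZAJVIFD6GXXD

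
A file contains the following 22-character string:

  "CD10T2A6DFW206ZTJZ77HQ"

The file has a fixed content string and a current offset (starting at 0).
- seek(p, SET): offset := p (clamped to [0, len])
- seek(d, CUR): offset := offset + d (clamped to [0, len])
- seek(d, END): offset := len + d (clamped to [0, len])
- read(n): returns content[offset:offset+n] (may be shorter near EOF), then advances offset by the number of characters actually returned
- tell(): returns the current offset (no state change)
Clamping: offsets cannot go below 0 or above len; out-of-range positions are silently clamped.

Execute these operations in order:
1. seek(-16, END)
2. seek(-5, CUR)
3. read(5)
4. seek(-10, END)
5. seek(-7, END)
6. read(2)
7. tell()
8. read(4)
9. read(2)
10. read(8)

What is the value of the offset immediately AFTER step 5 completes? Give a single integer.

After 1 (seek(-16, END)): offset=6
After 2 (seek(-5, CUR)): offset=1
After 3 (read(5)): returned 'D10T2', offset=6
After 4 (seek(-10, END)): offset=12
After 5 (seek(-7, END)): offset=15

Answer: 15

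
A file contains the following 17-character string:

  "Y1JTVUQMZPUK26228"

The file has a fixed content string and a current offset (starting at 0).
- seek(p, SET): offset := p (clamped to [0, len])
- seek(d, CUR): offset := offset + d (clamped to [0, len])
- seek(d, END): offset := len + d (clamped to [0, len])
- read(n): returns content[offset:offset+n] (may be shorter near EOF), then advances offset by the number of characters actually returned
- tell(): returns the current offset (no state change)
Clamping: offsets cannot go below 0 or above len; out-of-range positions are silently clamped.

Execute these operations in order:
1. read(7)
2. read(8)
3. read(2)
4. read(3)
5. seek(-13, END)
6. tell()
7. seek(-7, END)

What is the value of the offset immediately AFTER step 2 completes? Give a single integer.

After 1 (read(7)): returned 'Y1JTVUQ', offset=7
After 2 (read(8)): returned 'MZPUK262', offset=15

Answer: 15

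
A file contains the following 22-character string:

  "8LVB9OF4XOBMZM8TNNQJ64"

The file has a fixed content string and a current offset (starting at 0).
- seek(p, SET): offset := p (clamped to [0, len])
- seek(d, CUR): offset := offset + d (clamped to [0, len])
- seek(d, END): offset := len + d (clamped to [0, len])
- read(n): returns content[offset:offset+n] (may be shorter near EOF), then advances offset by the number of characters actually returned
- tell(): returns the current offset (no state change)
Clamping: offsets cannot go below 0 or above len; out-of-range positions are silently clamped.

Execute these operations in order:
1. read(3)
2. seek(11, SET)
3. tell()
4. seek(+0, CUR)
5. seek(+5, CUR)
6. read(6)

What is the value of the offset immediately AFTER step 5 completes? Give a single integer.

After 1 (read(3)): returned '8LV', offset=3
After 2 (seek(11, SET)): offset=11
After 3 (tell()): offset=11
After 4 (seek(+0, CUR)): offset=11
After 5 (seek(+5, CUR)): offset=16

Answer: 16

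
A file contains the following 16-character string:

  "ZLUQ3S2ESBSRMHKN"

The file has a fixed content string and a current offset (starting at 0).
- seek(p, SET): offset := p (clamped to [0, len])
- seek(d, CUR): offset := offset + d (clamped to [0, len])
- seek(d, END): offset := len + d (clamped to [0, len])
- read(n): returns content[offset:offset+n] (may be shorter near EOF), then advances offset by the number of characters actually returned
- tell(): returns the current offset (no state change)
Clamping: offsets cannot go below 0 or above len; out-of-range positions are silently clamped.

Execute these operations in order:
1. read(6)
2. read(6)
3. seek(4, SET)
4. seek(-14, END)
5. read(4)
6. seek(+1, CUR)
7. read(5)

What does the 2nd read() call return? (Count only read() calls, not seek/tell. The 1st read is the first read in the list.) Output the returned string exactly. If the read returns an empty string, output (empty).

After 1 (read(6)): returned 'ZLUQ3S', offset=6
After 2 (read(6)): returned '2ESBSR', offset=12
After 3 (seek(4, SET)): offset=4
After 4 (seek(-14, END)): offset=2
After 5 (read(4)): returned 'UQ3S', offset=6
After 6 (seek(+1, CUR)): offset=7
After 7 (read(5)): returned 'ESBSR', offset=12

Answer: 2ESBSR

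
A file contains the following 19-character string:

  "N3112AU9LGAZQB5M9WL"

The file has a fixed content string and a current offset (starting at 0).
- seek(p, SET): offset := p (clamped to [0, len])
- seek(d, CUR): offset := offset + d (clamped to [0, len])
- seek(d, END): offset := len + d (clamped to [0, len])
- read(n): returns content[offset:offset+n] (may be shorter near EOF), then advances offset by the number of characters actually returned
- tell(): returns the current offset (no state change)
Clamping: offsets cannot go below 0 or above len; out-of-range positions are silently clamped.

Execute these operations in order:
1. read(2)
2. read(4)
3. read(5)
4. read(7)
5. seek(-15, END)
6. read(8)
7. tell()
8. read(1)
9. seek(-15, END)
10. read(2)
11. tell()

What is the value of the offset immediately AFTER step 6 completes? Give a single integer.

After 1 (read(2)): returned 'N3', offset=2
After 2 (read(4)): returned '112A', offset=6
After 3 (read(5)): returned 'U9LGA', offset=11
After 4 (read(7)): returned 'ZQB5M9W', offset=18
After 5 (seek(-15, END)): offset=4
After 6 (read(8)): returned '2AU9LGAZ', offset=12

Answer: 12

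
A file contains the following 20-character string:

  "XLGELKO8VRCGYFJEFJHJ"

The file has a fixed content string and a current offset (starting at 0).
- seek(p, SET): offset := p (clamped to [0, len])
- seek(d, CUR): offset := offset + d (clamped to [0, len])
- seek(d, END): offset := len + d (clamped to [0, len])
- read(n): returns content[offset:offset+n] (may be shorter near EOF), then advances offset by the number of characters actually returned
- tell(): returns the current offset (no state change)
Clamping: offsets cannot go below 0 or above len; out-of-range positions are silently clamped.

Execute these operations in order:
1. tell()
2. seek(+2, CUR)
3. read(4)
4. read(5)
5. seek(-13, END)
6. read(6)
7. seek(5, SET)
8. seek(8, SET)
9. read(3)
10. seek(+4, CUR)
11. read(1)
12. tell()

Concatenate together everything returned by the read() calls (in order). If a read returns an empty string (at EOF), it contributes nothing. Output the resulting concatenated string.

Answer: GELKO8VRC8VRCGYVRCE

Derivation:
After 1 (tell()): offset=0
After 2 (seek(+2, CUR)): offset=2
After 3 (read(4)): returned 'GELK', offset=6
After 4 (read(5)): returned 'O8VRC', offset=11
After 5 (seek(-13, END)): offset=7
After 6 (read(6)): returned '8VRCGY', offset=13
After 7 (seek(5, SET)): offset=5
After 8 (seek(8, SET)): offset=8
After 9 (read(3)): returned 'VRC', offset=11
After 10 (seek(+4, CUR)): offset=15
After 11 (read(1)): returned 'E', offset=16
After 12 (tell()): offset=16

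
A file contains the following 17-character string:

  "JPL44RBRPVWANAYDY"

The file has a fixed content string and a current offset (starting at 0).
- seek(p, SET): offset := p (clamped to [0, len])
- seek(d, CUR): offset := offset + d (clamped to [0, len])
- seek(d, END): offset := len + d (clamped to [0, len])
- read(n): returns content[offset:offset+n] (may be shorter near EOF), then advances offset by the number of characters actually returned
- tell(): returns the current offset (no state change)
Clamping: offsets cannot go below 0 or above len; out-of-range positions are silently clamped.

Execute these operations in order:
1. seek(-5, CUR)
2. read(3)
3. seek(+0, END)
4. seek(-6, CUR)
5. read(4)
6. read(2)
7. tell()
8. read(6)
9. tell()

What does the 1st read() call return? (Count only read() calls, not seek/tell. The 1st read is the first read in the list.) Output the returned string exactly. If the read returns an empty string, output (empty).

After 1 (seek(-5, CUR)): offset=0
After 2 (read(3)): returned 'JPL', offset=3
After 3 (seek(+0, END)): offset=17
After 4 (seek(-6, CUR)): offset=11
After 5 (read(4)): returned 'ANAY', offset=15
After 6 (read(2)): returned 'DY', offset=17
After 7 (tell()): offset=17
After 8 (read(6)): returned '', offset=17
After 9 (tell()): offset=17

Answer: JPL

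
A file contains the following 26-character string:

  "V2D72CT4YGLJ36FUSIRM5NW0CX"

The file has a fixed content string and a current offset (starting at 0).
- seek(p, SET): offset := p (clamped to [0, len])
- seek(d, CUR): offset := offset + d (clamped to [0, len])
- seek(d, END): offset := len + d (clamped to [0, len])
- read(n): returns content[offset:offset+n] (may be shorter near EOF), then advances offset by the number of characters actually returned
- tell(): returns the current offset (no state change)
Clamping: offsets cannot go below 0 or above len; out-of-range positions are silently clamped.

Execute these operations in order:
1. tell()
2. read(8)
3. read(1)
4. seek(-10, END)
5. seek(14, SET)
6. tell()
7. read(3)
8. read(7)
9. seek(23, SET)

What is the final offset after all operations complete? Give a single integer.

After 1 (tell()): offset=0
After 2 (read(8)): returned 'V2D72CT4', offset=8
After 3 (read(1)): returned 'Y', offset=9
After 4 (seek(-10, END)): offset=16
After 5 (seek(14, SET)): offset=14
After 6 (tell()): offset=14
After 7 (read(3)): returned 'FUS', offset=17
After 8 (read(7)): returned 'IRM5NW0', offset=24
After 9 (seek(23, SET)): offset=23

Answer: 23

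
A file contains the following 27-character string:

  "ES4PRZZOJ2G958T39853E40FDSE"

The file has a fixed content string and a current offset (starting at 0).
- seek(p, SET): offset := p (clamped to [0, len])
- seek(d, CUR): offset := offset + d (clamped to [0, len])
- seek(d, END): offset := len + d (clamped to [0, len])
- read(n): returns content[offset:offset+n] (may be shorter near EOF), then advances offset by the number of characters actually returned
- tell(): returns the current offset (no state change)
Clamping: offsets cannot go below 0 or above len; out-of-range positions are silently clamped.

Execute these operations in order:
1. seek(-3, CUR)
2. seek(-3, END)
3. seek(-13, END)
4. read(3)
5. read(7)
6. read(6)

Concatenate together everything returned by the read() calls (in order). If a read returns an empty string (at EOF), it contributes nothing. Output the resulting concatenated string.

Answer: T39853E40FDSE

Derivation:
After 1 (seek(-3, CUR)): offset=0
After 2 (seek(-3, END)): offset=24
After 3 (seek(-13, END)): offset=14
After 4 (read(3)): returned 'T39', offset=17
After 5 (read(7)): returned '853E40F', offset=24
After 6 (read(6)): returned 'DSE', offset=27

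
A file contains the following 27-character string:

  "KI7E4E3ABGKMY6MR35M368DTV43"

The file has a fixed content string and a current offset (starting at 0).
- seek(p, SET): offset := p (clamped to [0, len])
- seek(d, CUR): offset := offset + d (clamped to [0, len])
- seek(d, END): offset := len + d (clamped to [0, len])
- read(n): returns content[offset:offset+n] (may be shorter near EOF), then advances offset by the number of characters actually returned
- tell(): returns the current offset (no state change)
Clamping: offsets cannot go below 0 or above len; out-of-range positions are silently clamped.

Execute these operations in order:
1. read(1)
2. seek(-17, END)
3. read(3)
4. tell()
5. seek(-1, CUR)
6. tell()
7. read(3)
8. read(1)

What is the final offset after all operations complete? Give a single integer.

Answer: 16

Derivation:
After 1 (read(1)): returned 'K', offset=1
After 2 (seek(-17, END)): offset=10
After 3 (read(3)): returned 'KMY', offset=13
After 4 (tell()): offset=13
After 5 (seek(-1, CUR)): offset=12
After 6 (tell()): offset=12
After 7 (read(3)): returned 'Y6M', offset=15
After 8 (read(1)): returned 'R', offset=16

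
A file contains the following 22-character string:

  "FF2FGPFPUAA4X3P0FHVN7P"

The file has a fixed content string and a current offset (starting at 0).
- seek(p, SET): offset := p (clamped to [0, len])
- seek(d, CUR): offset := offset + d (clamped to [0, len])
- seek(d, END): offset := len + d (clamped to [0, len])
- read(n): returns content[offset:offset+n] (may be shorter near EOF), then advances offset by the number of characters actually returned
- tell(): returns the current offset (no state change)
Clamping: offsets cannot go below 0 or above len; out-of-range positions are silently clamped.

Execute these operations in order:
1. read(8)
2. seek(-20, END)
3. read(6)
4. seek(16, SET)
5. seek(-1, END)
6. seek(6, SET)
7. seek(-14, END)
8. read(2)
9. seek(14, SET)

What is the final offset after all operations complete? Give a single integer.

Answer: 14

Derivation:
After 1 (read(8)): returned 'FF2FGPFP', offset=8
After 2 (seek(-20, END)): offset=2
After 3 (read(6)): returned '2FGPFP', offset=8
After 4 (seek(16, SET)): offset=16
After 5 (seek(-1, END)): offset=21
After 6 (seek(6, SET)): offset=6
After 7 (seek(-14, END)): offset=8
After 8 (read(2)): returned 'UA', offset=10
After 9 (seek(14, SET)): offset=14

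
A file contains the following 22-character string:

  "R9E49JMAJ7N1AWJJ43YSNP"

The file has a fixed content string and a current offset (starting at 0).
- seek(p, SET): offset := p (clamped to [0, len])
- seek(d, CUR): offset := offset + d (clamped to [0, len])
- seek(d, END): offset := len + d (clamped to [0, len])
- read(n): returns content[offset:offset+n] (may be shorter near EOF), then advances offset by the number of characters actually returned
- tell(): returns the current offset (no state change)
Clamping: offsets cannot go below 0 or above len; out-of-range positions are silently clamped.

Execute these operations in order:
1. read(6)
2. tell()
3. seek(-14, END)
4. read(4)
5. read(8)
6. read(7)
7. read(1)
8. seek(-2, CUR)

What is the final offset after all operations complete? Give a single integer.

Answer: 20

Derivation:
After 1 (read(6)): returned 'R9E49J', offset=6
After 2 (tell()): offset=6
After 3 (seek(-14, END)): offset=8
After 4 (read(4)): returned 'J7N1', offset=12
After 5 (read(8)): returned 'AWJJ43YS', offset=20
After 6 (read(7)): returned 'NP', offset=22
After 7 (read(1)): returned '', offset=22
After 8 (seek(-2, CUR)): offset=20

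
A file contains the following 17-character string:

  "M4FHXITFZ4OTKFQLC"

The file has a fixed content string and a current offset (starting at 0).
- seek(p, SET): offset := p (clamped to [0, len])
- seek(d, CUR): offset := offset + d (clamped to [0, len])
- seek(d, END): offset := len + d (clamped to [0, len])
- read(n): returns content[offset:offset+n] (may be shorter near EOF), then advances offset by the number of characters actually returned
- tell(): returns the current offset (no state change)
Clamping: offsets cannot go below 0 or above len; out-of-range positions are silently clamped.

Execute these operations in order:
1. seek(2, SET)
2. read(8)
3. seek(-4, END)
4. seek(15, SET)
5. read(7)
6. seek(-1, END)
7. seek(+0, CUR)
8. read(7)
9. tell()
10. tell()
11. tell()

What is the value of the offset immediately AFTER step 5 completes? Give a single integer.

Answer: 17

Derivation:
After 1 (seek(2, SET)): offset=2
After 2 (read(8)): returned 'FHXITFZ4', offset=10
After 3 (seek(-4, END)): offset=13
After 4 (seek(15, SET)): offset=15
After 5 (read(7)): returned 'LC', offset=17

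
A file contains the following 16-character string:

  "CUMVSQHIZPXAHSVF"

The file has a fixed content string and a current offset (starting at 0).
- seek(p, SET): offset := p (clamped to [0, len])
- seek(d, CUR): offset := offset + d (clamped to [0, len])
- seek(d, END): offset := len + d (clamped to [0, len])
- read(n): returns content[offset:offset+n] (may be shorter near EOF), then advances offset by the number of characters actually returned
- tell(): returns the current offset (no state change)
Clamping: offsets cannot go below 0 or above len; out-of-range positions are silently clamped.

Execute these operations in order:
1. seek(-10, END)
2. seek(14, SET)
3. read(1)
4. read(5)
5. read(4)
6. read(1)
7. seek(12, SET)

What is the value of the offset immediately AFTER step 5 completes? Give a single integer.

Answer: 16

Derivation:
After 1 (seek(-10, END)): offset=6
After 2 (seek(14, SET)): offset=14
After 3 (read(1)): returned 'V', offset=15
After 4 (read(5)): returned 'F', offset=16
After 5 (read(4)): returned '', offset=16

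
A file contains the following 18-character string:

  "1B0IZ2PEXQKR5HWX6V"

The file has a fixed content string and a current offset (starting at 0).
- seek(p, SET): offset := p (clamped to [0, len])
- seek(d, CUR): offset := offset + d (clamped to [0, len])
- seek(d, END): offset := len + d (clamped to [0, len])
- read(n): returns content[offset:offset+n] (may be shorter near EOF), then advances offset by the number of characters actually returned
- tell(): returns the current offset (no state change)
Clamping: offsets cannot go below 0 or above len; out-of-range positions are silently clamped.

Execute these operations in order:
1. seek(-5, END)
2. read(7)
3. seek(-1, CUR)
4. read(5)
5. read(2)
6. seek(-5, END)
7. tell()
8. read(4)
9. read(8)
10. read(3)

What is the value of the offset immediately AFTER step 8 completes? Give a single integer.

Answer: 17

Derivation:
After 1 (seek(-5, END)): offset=13
After 2 (read(7)): returned 'HWX6V', offset=18
After 3 (seek(-1, CUR)): offset=17
After 4 (read(5)): returned 'V', offset=18
After 5 (read(2)): returned '', offset=18
After 6 (seek(-5, END)): offset=13
After 7 (tell()): offset=13
After 8 (read(4)): returned 'HWX6', offset=17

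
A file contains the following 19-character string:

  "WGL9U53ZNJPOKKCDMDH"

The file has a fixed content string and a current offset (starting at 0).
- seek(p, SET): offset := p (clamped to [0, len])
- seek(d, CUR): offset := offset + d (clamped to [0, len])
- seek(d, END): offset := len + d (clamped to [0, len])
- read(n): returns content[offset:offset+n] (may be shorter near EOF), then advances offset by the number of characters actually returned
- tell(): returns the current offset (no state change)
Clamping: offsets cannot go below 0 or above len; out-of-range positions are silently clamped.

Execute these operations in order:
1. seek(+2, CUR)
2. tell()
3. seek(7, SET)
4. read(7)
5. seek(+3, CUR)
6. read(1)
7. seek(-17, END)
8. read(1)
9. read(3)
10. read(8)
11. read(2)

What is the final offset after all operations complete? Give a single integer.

After 1 (seek(+2, CUR)): offset=2
After 2 (tell()): offset=2
After 3 (seek(7, SET)): offset=7
After 4 (read(7)): returned 'ZNJPOKK', offset=14
After 5 (seek(+3, CUR)): offset=17
After 6 (read(1)): returned 'D', offset=18
After 7 (seek(-17, END)): offset=2
After 8 (read(1)): returned 'L', offset=3
After 9 (read(3)): returned '9U5', offset=6
After 10 (read(8)): returned '3ZNJPOKK', offset=14
After 11 (read(2)): returned 'CD', offset=16

Answer: 16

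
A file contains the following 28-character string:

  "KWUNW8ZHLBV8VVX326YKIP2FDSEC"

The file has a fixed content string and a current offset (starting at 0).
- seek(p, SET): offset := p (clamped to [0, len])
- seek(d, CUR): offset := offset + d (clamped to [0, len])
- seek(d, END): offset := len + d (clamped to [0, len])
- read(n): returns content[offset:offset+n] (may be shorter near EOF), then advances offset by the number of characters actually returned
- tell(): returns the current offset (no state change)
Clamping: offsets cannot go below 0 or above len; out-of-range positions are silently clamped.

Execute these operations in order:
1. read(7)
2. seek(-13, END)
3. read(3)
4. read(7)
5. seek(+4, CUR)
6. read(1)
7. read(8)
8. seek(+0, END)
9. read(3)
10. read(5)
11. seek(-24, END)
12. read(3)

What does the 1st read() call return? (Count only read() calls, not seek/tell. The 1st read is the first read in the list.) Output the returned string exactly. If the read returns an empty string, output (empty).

After 1 (read(7)): returned 'KWUNW8Z', offset=7
After 2 (seek(-13, END)): offset=15
After 3 (read(3)): returned '326', offset=18
After 4 (read(7)): returned 'YKIP2FD', offset=25
After 5 (seek(+4, CUR)): offset=28
After 6 (read(1)): returned '', offset=28
After 7 (read(8)): returned '', offset=28
After 8 (seek(+0, END)): offset=28
After 9 (read(3)): returned '', offset=28
After 10 (read(5)): returned '', offset=28
After 11 (seek(-24, END)): offset=4
After 12 (read(3)): returned 'W8Z', offset=7

Answer: KWUNW8Z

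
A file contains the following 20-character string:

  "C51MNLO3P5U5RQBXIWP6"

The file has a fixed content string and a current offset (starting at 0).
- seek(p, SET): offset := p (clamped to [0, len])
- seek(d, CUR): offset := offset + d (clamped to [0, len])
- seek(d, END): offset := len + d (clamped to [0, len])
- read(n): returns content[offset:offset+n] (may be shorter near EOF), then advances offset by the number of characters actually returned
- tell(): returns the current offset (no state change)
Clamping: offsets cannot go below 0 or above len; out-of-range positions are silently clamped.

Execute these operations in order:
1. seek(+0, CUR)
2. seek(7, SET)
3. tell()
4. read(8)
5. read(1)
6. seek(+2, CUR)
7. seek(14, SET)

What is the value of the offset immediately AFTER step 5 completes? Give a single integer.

Answer: 16

Derivation:
After 1 (seek(+0, CUR)): offset=0
After 2 (seek(7, SET)): offset=7
After 3 (tell()): offset=7
After 4 (read(8)): returned '3P5U5RQB', offset=15
After 5 (read(1)): returned 'X', offset=16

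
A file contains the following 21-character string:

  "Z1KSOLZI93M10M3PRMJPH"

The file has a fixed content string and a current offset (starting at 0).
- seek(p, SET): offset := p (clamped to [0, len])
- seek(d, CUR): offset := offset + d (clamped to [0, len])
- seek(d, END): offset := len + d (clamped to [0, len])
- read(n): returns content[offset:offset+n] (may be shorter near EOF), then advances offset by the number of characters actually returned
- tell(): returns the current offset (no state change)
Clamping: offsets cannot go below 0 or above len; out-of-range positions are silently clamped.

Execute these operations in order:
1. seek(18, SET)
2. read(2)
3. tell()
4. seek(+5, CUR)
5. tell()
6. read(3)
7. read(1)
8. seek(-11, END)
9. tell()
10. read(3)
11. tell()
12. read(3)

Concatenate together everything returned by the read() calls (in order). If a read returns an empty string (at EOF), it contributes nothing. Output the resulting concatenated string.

Answer: JPM10M3P

Derivation:
After 1 (seek(18, SET)): offset=18
After 2 (read(2)): returned 'JP', offset=20
After 3 (tell()): offset=20
After 4 (seek(+5, CUR)): offset=21
After 5 (tell()): offset=21
After 6 (read(3)): returned '', offset=21
After 7 (read(1)): returned '', offset=21
After 8 (seek(-11, END)): offset=10
After 9 (tell()): offset=10
After 10 (read(3)): returned 'M10', offset=13
After 11 (tell()): offset=13
After 12 (read(3)): returned 'M3P', offset=16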